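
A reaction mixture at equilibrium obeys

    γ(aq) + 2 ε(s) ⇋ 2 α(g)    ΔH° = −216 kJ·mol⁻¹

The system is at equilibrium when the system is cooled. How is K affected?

K depends on temperature via the van 't Hoff relation. The forward reaction is exothermic, so lowering T increases K.

increases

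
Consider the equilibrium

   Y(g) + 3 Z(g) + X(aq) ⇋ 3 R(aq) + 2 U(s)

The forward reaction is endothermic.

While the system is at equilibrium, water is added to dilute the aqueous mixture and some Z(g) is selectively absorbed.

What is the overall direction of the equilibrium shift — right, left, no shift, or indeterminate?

Dilution lowers every aqueous concentration by the same factor. Δn_aq = 3 − 1 = +2, so the system shifts toward the side with more dissolved moles — to the right.
Removing Z (g), a reactant, drives the reaction to the left.
The individual effects push in opposite directions; without quantitative information the net direction cannot be determined.

cannot be determined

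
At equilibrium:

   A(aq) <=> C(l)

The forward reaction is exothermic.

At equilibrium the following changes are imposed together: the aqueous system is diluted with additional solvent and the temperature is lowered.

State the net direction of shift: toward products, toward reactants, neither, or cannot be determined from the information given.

Dilution lowers every aqueous concentration by the same factor. Δn_aq = 0 − 1 = -1, so the system shifts toward the side with more dissolved moles — to the left.
The forward reaction is exothermic. Lowering T favours the exothermic direction — shift to the right.
The individual effects push in opposite directions; without quantitative information the net direction cannot be determined.

cannot be determined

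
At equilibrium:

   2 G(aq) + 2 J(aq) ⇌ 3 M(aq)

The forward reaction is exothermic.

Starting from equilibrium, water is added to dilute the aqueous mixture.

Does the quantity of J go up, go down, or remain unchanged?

Dilution lowers every aqueous concentration by the same factor. Δn_aq = 3 − 4 = -1, so the system shifts toward the side with more dissolved moles — to the left.
The net shift is to the left. J is a reactant, so its amount increases.

increases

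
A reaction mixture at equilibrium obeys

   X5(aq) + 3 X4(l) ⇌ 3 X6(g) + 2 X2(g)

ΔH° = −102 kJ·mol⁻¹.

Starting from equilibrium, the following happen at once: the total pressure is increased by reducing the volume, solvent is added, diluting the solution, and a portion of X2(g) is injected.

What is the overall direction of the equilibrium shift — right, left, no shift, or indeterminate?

left

Gas moles: reactants 0, products 5 (Δn_gas = +5). Compression shifts the system toward the side with fewer moles of gas — to the left.
Dilution lowers every aqueous concentration by the same factor. Δn_aq = 0 − 1 = -1, so the system shifts toward the side with more dissolved moles — to the left.
Adding X2 (g), a product, drives the reaction to the left.
All effects act in the same direction — net shift to the left.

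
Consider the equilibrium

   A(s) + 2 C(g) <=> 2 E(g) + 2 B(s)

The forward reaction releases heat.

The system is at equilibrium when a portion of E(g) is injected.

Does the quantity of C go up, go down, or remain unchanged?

Adding E (g), a product, drives the reaction to the left.
The net shift is to the left. C is a reactant, so its amount increases.

increases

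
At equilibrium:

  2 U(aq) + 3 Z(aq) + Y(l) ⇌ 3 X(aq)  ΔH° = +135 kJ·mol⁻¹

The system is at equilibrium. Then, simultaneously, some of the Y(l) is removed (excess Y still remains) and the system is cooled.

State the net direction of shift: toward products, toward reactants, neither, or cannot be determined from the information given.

left

Y is a pure liquid; its activity is 1 regardless of amount, so Q is unaffected — no shift from this change.
The forward reaction is endothermic. Lowering T favours the exothermic direction — shift to the left.
Only the nonzero effect(s) matter; the net shift is to the left.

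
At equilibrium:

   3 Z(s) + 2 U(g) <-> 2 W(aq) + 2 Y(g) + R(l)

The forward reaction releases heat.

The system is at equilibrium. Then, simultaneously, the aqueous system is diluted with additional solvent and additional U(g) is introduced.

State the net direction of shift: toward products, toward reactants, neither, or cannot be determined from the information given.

right

Dilution lowers every aqueous concentration by the same factor. Δn_aq = 2 − 0 = +2, so the system shifts toward the side with more dissolved moles — to the right.
Adding U (g), a reactant, drives the reaction to the right.
All effects act in the same direction — net shift to the right.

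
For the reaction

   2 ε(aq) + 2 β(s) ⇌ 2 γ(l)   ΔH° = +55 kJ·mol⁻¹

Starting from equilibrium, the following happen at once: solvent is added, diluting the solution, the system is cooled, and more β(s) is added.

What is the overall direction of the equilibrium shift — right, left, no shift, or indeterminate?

left

Dilution lowers every aqueous concentration by the same factor. Δn_aq = 0 − 2 = -2, so the system shifts toward the side with more dissolved moles — to the left.
The forward reaction is endothermic. Lowering T favours the exothermic direction — shift to the left.
β is a pure solid; its activity is 1 regardless of amount, so Q is unaffected — no shift from this change.
Only the nonzero effect(s) matter; the net shift is to the left.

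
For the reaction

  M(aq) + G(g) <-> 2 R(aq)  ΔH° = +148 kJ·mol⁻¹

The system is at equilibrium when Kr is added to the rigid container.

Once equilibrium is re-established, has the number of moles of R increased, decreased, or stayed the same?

unchanged

At constant volume, adding an inert gas leaves every reacting species' partial pressure unchanged, so Q is unchanged — no shift from this change.
No net shift occurs, so the amount of R is unchanged.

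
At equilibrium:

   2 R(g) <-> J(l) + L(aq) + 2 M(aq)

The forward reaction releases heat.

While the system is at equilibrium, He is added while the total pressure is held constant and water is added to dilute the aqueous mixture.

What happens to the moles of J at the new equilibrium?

cannot be determined

Adding inert gas at constant total pressure expands the volume and lowers every reacting partial pressure. With Δn_gas = 0 − 2 = -2, Q moves away from K toward the side with fewer gas moles, so the system shifts toward the side with more gas moles — to the left.
Dilution lowers every aqueous concentration by the same factor. Δn_aq = 3 − 0 = +3, so the system shifts toward the side with more dissolved moles — to the right.
The two effects oppose each other, so the net shift — and hence the change in J — cannot be determined from the given information.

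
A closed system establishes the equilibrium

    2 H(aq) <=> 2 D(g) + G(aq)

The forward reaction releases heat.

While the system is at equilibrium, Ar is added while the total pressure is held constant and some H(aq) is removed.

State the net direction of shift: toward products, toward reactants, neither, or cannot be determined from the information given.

Adding inert gas at constant total pressure expands the volume and lowers every reacting partial pressure. With Δn_gas = 2 − 0 = +2, Q moves away from K toward the side with fewer gas moles, so the system shifts toward the side with more gas moles — to the right.
Removing H (aq), a reactant, drives the reaction to the left.
The individual effects push in opposite directions; without quantitative information the net direction cannot be determined.

cannot be determined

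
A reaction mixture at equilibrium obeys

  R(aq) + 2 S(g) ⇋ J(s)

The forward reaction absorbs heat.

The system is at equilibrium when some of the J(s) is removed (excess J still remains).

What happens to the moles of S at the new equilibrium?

J is a pure solid; its activity is 1 regardless of amount, so Q is unaffected — no shift from this change.
No net shift occurs, so the amount of S is unchanged.

unchanged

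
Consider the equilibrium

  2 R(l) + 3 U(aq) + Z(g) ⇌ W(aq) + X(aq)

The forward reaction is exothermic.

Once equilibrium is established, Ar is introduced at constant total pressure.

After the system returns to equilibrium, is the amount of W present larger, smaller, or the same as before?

decreases

Adding inert gas at constant total pressure expands the volume and lowers every reacting partial pressure. With Δn_gas = 0 − 1 = -1, Q moves away from K toward the side with fewer gas moles, so the system shifts toward the side with more gas moles — to the left.
The net shift is to the left. W is a product, so its amount decreases.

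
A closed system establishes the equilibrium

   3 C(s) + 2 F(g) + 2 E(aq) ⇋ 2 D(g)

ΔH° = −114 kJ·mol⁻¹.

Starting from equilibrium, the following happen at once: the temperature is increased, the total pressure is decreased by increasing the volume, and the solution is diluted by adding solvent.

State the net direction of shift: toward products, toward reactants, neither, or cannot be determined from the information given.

The forward reaction is exothermic. Raising T favours the endothermic direction — shift to the left.
Gas moles: reactants 2, products 2. Δn_gas = 0, so a volume change leaves Q equal to K — no shift from this change.
Dilution lowers every aqueous concentration by the same factor. Δn_aq = 0 − 2 = -2, so the system shifts toward the side with more dissolved moles — to the left.
Only the nonzero effect(s) matter; the net shift is to the left.

left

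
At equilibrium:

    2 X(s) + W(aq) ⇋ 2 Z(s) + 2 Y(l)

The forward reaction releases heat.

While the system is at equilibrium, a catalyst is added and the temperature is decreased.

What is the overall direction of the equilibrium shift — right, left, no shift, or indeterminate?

right

A catalyst speeds both forward and reverse rates equally; it changes neither Q nor K — no shift from this change.
The forward reaction is exothermic. Lowering T favours the exothermic direction — shift to the right.
Only the nonzero effect(s) matter; the net shift is to the right.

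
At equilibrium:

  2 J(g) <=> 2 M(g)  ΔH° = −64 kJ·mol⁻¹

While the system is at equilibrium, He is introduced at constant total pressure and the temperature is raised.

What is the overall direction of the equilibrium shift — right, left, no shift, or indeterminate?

Adding inert gas at constant total pressure expands the volume, scaling every reacting partial pressure by the same factor. Δn_gas = 2 − 2 = 0, so Q is unchanged — no shift.
The forward reaction is exothermic. Raising T favours the endothermic direction — shift to the left.
Only the nonzero effect(s) matter; the net shift is to the left.

left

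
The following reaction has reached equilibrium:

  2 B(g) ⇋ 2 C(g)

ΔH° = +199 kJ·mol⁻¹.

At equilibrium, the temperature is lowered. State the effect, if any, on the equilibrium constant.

K depends on temperature via the van 't Hoff relation. The forward reaction is endothermic, so lowering T decreases K.

decreases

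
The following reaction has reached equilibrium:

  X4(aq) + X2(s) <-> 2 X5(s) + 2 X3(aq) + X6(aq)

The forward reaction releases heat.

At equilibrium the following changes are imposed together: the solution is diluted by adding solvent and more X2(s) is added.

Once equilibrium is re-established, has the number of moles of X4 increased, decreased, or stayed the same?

decreases

Dilution lowers every aqueous concentration by the same factor. Δn_aq = 3 − 1 = +2, so the system shifts toward the side with more dissolved moles — to the right.
X2 is a pure solid; its activity is 1 regardless of amount, so Q is unaffected — no shift from this change.
The net shift is to the right. X4 is a reactant, so its amount decreases.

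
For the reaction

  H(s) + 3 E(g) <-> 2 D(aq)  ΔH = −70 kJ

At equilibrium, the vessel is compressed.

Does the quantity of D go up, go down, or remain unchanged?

Gas moles: reactants 3, products 0 (Δn_gas = -3). Compression shifts the system toward the side with fewer moles of gas — to the right.
The net shift is to the right. D is a product, so its amount increases.

increases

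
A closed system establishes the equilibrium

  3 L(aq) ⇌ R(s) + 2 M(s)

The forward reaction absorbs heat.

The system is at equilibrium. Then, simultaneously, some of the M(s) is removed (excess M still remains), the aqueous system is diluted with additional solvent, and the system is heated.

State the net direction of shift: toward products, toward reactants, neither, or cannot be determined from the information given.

cannot be determined

M is a pure solid; its activity is 1 regardless of amount, so Q is unaffected — no shift from this change.
Dilution lowers every aqueous concentration by the same factor. Δn_aq = 0 − 3 = -3, so the system shifts toward the side with more dissolved moles — to the left.
The forward reaction is endothermic. Raising T favours the endothermic direction — shift to the right.
The individual effects push in opposite directions; without quantitative information the net direction cannot be determined.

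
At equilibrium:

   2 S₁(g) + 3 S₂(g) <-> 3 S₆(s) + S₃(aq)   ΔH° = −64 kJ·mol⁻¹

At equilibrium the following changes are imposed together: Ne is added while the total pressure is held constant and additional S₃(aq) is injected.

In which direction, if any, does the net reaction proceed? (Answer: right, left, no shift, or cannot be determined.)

left

Adding inert gas at constant total pressure expands the volume and lowers every reacting partial pressure. With Δn_gas = 0 − 5 = -5, Q moves away from K toward the side with fewer gas moles, so the system shifts toward the side with more gas moles — to the left.
Adding S₃ (aq), a product, drives the reaction to the left.
All effects act in the same direction — net shift to the left.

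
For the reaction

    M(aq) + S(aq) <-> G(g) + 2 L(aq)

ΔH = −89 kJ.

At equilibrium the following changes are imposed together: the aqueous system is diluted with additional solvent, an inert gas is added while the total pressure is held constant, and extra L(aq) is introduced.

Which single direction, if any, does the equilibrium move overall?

Dilution scales every aqueous concentration by the same factor. Δn_aq = 2 − 2 = 0, so Q is unchanged — no shift.
Adding inert gas at constant total pressure expands the volume and lowers every reacting partial pressure. With Δn_gas = 1 − 0 = +1, Q moves away from K toward the side with fewer gas moles, so the system shifts toward the side with more gas moles — to the right.
Adding L (aq), a product, drives the reaction to the left.
The individual effects push in opposite directions; without quantitative information the net direction cannot be determined.

cannot be determined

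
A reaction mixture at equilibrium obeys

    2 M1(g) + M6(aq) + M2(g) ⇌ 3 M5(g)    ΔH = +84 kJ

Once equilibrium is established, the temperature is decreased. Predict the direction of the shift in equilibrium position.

The forward reaction is endothermic. Lowering T favours the exothermic direction — shift to the left.

left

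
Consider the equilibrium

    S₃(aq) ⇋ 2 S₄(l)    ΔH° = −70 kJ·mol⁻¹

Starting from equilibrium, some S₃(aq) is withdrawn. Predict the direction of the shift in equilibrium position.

Removing S₃ (aq), a reactant, drives the reaction to the left.

left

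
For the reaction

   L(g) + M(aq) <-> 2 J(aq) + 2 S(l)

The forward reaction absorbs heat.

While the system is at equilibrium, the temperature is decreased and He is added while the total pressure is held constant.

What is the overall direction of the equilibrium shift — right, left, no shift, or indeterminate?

left

The forward reaction is endothermic. Lowering T favours the exothermic direction — shift to the left.
Adding inert gas at constant total pressure expands the volume and lowers every reacting partial pressure. With Δn_gas = 0 − 1 = -1, Q moves away from K toward the side with fewer gas moles, so the system shifts toward the side with more gas moles — to the left.
All effects act in the same direction — net shift to the left.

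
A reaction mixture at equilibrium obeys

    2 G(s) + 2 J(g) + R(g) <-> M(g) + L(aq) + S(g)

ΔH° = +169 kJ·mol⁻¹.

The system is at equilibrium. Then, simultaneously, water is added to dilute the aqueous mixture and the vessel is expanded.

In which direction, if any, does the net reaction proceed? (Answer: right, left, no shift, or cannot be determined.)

Dilution lowers every aqueous concentration by the same factor. Δn_aq = 1 − 0 = +1, so the system shifts toward the side with more dissolved moles — to the right.
Gas moles: reactants 3, products 2 (Δn_gas = -1). Expansion shifts the system toward the side with more moles of gas — to the left.
The individual effects push in opposite directions; without quantitative information the net direction cannot be determined.

cannot be determined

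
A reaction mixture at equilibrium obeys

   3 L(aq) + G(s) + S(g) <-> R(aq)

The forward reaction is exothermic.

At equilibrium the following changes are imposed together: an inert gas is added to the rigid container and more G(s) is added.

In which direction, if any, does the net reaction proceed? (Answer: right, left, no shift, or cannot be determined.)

no shift

At constant volume, adding an inert gas leaves every reacting species' partial pressure unchanged, so Q is unchanged — no shift from this change.
G is a pure solid; its activity is 1 regardless of amount, so Q is unaffected — no shift from this change.
None of the changes alters Q relative to K, so there is no net shift.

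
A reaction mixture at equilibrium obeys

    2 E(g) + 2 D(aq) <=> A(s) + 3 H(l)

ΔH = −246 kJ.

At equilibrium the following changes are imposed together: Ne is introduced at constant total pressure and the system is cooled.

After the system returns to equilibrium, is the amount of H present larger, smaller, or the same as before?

Adding inert gas at constant total pressure expands the volume and lowers every reacting partial pressure. With Δn_gas = 0 − 2 = -2, Q moves away from K toward the side with fewer gas moles, so the system shifts toward the side with more gas moles — to the left.
The forward reaction is exothermic. Lowering T favours the exothermic direction — shift to the right.
The two effects oppose each other, so the net shift — and hence the change in H — cannot be determined from the given information.

cannot be determined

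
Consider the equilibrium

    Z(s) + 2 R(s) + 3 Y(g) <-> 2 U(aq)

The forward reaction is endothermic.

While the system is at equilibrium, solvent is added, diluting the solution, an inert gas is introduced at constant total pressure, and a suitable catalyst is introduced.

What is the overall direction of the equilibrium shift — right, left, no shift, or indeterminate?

Dilution lowers every aqueous concentration by the same factor. Δn_aq = 2 − 0 = +2, so the system shifts toward the side with more dissolved moles — to the right.
Adding inert gas at constant total pressure expands the volume and lowers every reacting partial pressure. With Δn_gas = 0 − 3 = -3, Q moves away from K toward the side with fewer gas moles, so the system shifts toward the side with more gas moles — to the left.
A catalyst speeds both forward and reverse rates equally; it changes neither Q nor K — no shift from this change.
The individual effects push in opposite directions; without quantitative information the net direction cannot be determined.

cannot be determined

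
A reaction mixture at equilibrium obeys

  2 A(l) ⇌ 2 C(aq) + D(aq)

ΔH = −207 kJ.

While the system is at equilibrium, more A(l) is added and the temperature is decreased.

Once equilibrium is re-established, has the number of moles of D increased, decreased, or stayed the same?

increases

A is a pure liquid; its activity is 1 regardless of amount, so Q is unaffected — no shift from this change.
The forward reaction is exothermic. Lowering T favours the exothermic direction — shift to the right.
The net shift is to the right. D is a product, so its amount increases.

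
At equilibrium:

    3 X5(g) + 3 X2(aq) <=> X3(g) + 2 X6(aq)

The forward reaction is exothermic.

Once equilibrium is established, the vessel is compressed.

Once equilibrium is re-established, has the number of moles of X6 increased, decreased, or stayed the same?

Gas moles: reactants 3, products 1 (Δn_gas = -2). Compression shifts the system toward the side with fewer moles of gas — to the right.
The net shift is to the right. X6 is a product, so its amount increases.

increases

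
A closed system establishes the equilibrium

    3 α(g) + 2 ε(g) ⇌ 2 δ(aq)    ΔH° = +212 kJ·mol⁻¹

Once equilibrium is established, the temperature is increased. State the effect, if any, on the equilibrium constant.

increases

K depends on temperature via the van 't Hoff relation. The forward reaction is endothermic, so raising T increases K.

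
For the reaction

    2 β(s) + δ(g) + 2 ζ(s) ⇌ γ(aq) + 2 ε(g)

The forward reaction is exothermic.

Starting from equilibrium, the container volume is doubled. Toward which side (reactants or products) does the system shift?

right

Gas moles: reactants 1, products 2 (Δn_gas = +1). Expansion shifts the system toward the side with more moles of gas — to the right.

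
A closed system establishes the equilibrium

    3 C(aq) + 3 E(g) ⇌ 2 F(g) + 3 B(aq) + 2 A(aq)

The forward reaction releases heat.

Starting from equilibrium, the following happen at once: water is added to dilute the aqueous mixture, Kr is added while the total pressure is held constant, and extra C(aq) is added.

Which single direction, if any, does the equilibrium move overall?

cannot be determined

Dilution lowers every aqueous concentration by the same factor. Δn_aq = 5 − 3 = +2, so the system shifts toward the side with more dissolved moles — to the right.
Adding inert gas at constant total pressure expands the volume and lowers every reacting partial pressure. With Δn_gas = 2 − 3 = -1, Q moves away from K toward the side with fewer gas moles, so the system shifts toward the side with more gas moles — to the left.
Adding C (aq), a reactant, drives the reaction to the right.
The individual effects push in opposite directions; without quantitative information the net direction cannot be determined.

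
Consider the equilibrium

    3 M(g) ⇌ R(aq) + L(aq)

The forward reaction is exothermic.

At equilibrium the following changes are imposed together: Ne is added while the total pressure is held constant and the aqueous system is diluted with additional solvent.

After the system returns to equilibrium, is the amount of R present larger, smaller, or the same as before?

cannot be determined

Adding inert gas at constant total pressure expands the volume and lowers every reacting partial pressure. With Δn_gas = 0 − 3 = -3, Q moves away from K toward the side with fewer gas moles, so the system shifts toward the side with more gas moles — to the left.
Dilution lowers every aqueous concentration by the same factor. Δn_aq = 2 − 0 = +2, so the system shifts toward the side with more dissolved moles — to the right.
The two effects oppose each other, so the net shift — and hence the change in R — cannot be determined from the given information.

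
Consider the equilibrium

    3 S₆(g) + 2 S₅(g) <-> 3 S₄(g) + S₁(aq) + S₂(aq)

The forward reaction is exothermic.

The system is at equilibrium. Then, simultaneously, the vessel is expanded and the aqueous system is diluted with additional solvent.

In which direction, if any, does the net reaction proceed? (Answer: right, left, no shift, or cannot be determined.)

Gas moles: reactants 5, products 3 (Δn_gas = -2). Expansion shifts the system toward the side with more moles of gas — to the left.
Dilution lowers every aqueous concentration by the same factor. Δn_aq = 2 − 0 = +2, so the system shifts toward the side with more dissolved moles — to the right.
The individual effects push in opposite directions; without quantitative information the net direction cannot be determined.

cannot be determined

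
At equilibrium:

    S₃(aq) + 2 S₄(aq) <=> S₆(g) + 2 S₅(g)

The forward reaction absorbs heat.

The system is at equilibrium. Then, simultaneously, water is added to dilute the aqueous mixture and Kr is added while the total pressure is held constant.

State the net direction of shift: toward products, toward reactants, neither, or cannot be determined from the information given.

Dilution lowers every aqueous concentration by the same factor. Δn_aq = 0 − 3 = -3, so the system shifts toward the side with more dissolved moles — to the left.
Adding inert gas at constant total pressure expands the volume and lowers every reacting partial pressure. With Δn_gas = 3 − 0 = +3, Q moves away from K toward the side with fewer gas moles, so the system shifts toward the side with more gas moles — to the right.
The individual effects push in opposite directions; without quantitative information the net direction cannot be determined.

cannot be determined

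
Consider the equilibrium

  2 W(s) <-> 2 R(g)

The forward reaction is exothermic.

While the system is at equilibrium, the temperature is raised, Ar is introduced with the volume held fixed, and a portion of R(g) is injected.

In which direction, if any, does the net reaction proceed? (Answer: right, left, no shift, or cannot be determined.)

The forward reaction is exothermic. Raising T favours the endothermic direction — shift to the left.
At constant volume, adding an inert gas leaves every reacting species' partial pressure unchanged, so Q is unchanged — no shift from this change.
Adding R (g), a product, drives the reaction to the left.
Only the nonzero effect(s) matter; the net shift is to the left.

left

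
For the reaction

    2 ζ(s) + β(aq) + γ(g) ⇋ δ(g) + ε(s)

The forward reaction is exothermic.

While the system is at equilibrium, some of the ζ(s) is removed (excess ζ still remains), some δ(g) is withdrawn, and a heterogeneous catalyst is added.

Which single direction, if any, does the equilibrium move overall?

right

ζ is a pure solid; its activity is 1 regardless of amount, so Q is unaffected — no shift from this change.
Removing δ (g), a product, drives the reaction to the right.
A catalyst speeds both forward and reverse rates equally; it changes neither Q nor K — no shift from this change.
Only the nonzero effect(s) matter; the net shift is to the right.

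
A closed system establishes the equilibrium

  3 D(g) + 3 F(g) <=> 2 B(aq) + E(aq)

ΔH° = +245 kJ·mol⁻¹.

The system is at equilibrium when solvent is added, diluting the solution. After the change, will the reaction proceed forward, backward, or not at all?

right

Dilution lowers every aqueous concentration by the same factor. Δn_aq = 3 − 0 = +3, so the system shifts toward the side with more dissolved moles — to the right.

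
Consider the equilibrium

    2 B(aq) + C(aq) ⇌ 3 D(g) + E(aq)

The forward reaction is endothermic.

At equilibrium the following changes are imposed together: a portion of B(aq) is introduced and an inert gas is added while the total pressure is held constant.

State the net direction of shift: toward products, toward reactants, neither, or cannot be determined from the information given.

right

Adding B (aq), a reactant, drives the reaction to the right.
Adding inert gas at constant total pressure expands the volume and lowers every reacting partial pressure. With Δn_gas = 3 − 0 = +3, Q moves away from K toward the side with fewer gas moles, so the system shifts toward the side with more gas moles — to the right.
All effects act in the same direction — net shift to the right.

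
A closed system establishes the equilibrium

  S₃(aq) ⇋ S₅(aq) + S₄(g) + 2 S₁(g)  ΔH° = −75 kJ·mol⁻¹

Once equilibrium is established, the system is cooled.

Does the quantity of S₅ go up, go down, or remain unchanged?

increases

The forward reaction is exothermic. Lowering T favours the exothermic direction — shift to the right.
The net shift is to the right. S₅ is a product, so its amount increases.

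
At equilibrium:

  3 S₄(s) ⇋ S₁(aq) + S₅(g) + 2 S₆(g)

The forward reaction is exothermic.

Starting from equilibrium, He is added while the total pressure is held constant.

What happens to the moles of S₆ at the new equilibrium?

Adding inert gas at constant total pressure expands the volume and lowers every reacting partial pressure. With Δn_gas = 3 − 0 = +3, Q moves away from K toward the side with fewer gas moles, so the system shifts toward the side with more gas moles — to the right.
The net shift is to the right. S₆ is a product, so its amount increases.

increases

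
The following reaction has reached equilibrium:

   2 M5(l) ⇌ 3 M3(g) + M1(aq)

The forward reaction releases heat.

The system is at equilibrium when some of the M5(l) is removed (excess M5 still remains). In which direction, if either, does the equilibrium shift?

no shift

M5 is a pure liquid; its activity is 1 regardless of amount, so Q is unaffected — no shift from this change.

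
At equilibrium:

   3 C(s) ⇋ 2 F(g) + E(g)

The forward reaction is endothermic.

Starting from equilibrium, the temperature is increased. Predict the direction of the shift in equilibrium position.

The forward reaction is endothermic. Raising T favours the endothermic direction — shift to the right.

right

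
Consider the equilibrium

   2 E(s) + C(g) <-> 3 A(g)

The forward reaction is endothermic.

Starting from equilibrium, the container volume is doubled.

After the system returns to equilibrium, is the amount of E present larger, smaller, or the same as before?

Gas moles: reactants 1, products 3 (Δn_gas = +2). Expansion shifts the system toward the side with more moles of gas — to the right.
The net shift is to the right. E is a reactant, so its amount decreases.

decreases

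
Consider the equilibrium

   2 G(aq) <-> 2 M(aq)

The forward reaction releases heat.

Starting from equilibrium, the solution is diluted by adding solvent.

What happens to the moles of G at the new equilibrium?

Dilution scales every aqueous concentration by the same factor. Δn_aq = 2 − 2 = 0, so Q is unchanged — no shift.
No net shift occurs, so the amount of G is unchanged.

unchanged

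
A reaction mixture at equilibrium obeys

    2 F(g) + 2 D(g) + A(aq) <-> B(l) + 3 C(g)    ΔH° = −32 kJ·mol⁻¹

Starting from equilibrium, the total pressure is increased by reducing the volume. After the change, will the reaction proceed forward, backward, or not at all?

Gas moles: reactants 4, products 3 (Δn_gas = -1). Compression shifts the system toward the side with fewer moles of gas — to the right.

right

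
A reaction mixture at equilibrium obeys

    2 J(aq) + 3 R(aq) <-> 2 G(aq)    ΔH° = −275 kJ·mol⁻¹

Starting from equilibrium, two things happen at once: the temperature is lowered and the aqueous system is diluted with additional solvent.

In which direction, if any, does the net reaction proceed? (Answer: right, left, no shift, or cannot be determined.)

cannot be determined

The forward reaction is exothermic. Lowering T favours the exothermic direction — shift to the right.
Dilution lowers every aqueous concentration by the same factor. Δn_aq = 2 − 5 = -3, so the system shifts toward the side with more dissolved moles — to the left.
The individual effects push in opposite directions; without quantitative information the net direction cannot be determined.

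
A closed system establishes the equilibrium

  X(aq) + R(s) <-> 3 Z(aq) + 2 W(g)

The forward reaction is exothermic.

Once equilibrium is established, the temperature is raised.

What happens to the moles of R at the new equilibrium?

increases

The forward reaction is exothermic. Raising T favours the endothermic direction — shift to the left.
The net shift is to the left. R is a reactant, so its amount increases.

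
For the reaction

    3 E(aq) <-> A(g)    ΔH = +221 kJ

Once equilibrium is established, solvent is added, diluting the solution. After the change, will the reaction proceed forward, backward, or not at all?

left

Dilution lowers every aqueous concentration by the same factor. Δn_aq = 0 − 3 = -3, so the system shifts toward the side with more dissolved moles — to the left.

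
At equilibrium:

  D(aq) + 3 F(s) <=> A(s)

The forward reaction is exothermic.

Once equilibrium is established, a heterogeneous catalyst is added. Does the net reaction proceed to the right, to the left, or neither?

no shift

A catalyst speeds both forward and reverse rates equally; it changes neither Q nor K — no shift from this change.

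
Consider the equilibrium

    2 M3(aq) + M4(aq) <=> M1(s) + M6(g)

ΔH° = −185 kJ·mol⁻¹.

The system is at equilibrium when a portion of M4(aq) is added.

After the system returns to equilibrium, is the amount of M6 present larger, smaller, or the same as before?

Adding M4 (aq), a reactant, drives the reaction to the right.
The net shift is to the right. M6 is a product, so its amount increases.

increases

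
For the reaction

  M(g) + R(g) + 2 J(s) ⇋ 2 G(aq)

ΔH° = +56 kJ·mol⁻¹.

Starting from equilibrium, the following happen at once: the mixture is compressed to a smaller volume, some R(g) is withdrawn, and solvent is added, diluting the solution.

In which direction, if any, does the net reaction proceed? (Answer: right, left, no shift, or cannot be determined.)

Gas moles: reactants 2, products 0 (Δn_gas = -2). Compression shifts the system toward the side with fewer moles of gas — to the right.
Removing R (g), a reactant, drives the reaction to the left.
Dilution lowers every aqueous concentration by the same factor. Δn_aq = 2 − 0 = +2, so the system shifts toward the side with more dissolved moles — to the right.
The individual effects push in opposite directions; without quantitative information the net direction cannot be determined.

cannot be determined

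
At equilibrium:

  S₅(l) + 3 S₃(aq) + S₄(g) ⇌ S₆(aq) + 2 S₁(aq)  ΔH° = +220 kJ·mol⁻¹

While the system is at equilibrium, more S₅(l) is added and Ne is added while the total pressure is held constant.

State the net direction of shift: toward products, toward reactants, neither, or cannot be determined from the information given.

S₅ is a pure liquid; its activity is 1 regardless of amount, so Q is unaffected — no shift from this change.
Adding inert gas at constant total pressure expands the volume and lowers every reacting partial pressure. With Δn_gas = 0 − 1 = -1, Q moves away from K toward the side with fewer gas moles, so the system shifts toward the side with more gas moles — to the left.
Only the nonzero effect(s) matter; the net shift is to the left.

left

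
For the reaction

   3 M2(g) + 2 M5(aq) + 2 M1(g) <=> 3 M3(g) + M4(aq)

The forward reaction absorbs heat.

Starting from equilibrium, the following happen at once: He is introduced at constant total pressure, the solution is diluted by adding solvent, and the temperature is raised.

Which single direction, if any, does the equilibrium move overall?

cannot be determined

Adding inert gas at constant total pressure expands the volume and lowers every reacting partial pressure. With Δn_gas = 3 − 5 = -2, Q moves away from K toward the side with fewer gas moles, so the system shifts toward the side with more gas moles — to the left.
Dilution lowers every aqueous concentration by the same factor. Δn_aq = 1 − 2 = -1, so the system shifts toward the side with more dissolved moles — to the left.
The forward reaction is endothermic. Raising T favours the endothermic direction — shift to the right.
The individual effects push in opposite directions; without quantitative information the net direction cannot be determined.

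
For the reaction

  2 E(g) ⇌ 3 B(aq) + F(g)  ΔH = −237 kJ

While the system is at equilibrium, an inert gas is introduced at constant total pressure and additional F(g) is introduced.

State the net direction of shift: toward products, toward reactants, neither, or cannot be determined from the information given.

left

Adding inert gas at constant total pressure expands the volume and lowers every reacting partial pressure. With Δn_gas = 1 − 2 = -1, Q moves away from K toward the side with fewer gas moles, so the system shifts toward the side with more gas moles — to the left.
Adding F (g), a product, drives the reaction to the left.
All effects act in the same direction — net shift to the left.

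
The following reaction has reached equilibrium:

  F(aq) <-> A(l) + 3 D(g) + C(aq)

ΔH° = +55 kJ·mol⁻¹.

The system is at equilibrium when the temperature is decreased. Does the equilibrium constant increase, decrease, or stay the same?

K depends on temperature via the van 't Hoff relation. The forward reaction is endothermic, so lowering T decreases K.

decreases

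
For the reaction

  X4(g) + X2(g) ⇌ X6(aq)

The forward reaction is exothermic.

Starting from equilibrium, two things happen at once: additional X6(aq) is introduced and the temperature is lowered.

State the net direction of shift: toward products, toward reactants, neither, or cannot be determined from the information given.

cannot be determined

Adding X6 (aq), a product, drives the reaction to the left.
The forward reaction is exothermic. Lowering T favours the exothermic direction — shift to the right.
The individual effects push in opposite directions; without quantitative information the net direction cannot be determined.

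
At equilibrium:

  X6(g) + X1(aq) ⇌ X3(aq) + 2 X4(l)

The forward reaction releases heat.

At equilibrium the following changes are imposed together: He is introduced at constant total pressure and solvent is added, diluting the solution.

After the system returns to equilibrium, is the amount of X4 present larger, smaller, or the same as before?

Adding inert gas at constant total pressure expands the volume and lowers every reacting partial pressure. With Δn_gas = 0 − 1 = -1, Q moves away from K toward the side with fewer gas moles, so the system shifts toward the side with more gas moles — to the left.
Dilution scales every aqueous concentration by the same factor. Δn_aq = 1 − 1 = 0, so Q is unchanged — no shift.
The net shift is to the left. X4 is a product, so its amount decreases.

decreases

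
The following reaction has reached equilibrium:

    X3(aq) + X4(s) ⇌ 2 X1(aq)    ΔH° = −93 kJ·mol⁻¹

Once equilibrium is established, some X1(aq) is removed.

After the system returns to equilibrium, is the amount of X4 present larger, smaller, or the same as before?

decreases

Removing X1 (aq), a product, drives the reaction to the right.
The net shift is to the right. X4 is a reactant, so its amount decreases.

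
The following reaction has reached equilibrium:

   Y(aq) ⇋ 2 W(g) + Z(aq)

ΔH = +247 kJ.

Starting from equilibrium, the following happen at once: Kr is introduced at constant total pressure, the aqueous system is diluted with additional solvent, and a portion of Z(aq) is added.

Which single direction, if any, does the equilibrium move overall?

cannot be determined

Adding inert gas at constant total pressure expands the volume and lowers every reacting partial pressure. With Δn_gas = 2 − 0 = +2, Q moves away from K toward the side with fewer gas moles, so the system shifts toward the side with more gas moles — to the right.
Dilution scales every aqueous concentration by the same factor. Δn_aq = 1 − 1 = 0, so Q is unchanged — no shift.
Adding Z (aq), a product, drives the reaction to the left.
The individual effects push in opposite directions; without quantitative information the net direction cannot be determined.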